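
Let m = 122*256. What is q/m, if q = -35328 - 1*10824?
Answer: -5769/3904 ≈ -1.4777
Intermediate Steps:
q = -46152 (q = -35328 - 10824 = -46152)
m = 31232
q/m = -46152/31232 = -46152*1/31232 = -5769/3904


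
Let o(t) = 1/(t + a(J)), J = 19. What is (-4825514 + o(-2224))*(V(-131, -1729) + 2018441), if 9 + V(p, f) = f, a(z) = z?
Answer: -21458240977570813/2205 ≈ -9.7316e+12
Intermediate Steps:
o(t) = 1/(19 + t) (o(t) = 1/(t + 19) = 1/(19 + t))
V(p, f) = -9 + f
(-4825514 + o(-2224))*(V(-131, -1729) + 2018441) = (-4825514 + 1/(19 - 2224))*((-9 - 1729) + 2018441) = (-4825514 + 1/(-2205))*(-1738 + 2018441) = (-4825514 - 1/2205)*2016703 = -10640258371/2205*2016703 = -21458240977570813/2205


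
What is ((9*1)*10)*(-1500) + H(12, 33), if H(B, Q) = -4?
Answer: -135004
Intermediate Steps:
((9*1)*10)*(-1500) + H(12, 33) = ((9*1)*10)*(-1500) - 4 = (9*10)*(-1500) - 4 = 90*(-1500) - 4 = -135000 - 4 = -135004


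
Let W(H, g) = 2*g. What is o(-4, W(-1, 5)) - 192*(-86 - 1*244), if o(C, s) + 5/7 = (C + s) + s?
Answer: 443627/7 ≈ 63375.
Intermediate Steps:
o(C, s) = -5/7 + C + 2*s (o(C, s) = -5/7 + ((C + s) + s) = -5/7 + (C + 2*s) = -5/7 + C + 2*s)
o(-4, W(-1, 5)) - 192*(-86 - 1*244) = (-5/7 - 4 + 2*(2*5)) - 192*(-86 - 1*244) = (-5/7 - 4 + 2*10) - 192*(-86 - 244) = (-5/7 - 4 + 20) - 192*(-330) = 107/7 + 63360 = 443627/7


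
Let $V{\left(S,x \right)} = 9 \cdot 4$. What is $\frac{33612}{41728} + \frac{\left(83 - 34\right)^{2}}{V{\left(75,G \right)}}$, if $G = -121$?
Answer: $\frac{6337435}{93888} \approx 67.5$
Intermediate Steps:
$V{\left(S,x \right)} = 36$
$\frac{33612}{41728} + \frac{\left(83 - 34\right)^{2}}{V{\left(75,G \right)}} = \frac{33612}{41728} + \frac{\left(83 - 34\right)^{2}}{36} = 33612 \cdot \frac{1}{41728} + 49^{2} \cdot \frac{1}{36} = \frac{8403}{10432} + 2401 \cdot \frac{1}{36} = \frac{8403}{10432} + \frac{2401}{36} = \frac{6337435}{93888}$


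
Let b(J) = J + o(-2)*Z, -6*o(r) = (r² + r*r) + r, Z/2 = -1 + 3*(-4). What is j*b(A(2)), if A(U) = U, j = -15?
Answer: -420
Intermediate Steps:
Z = -26 (Z = 2*(-1 + 3*(-4)) = 2*(-1 - 12) = 2*(-13) = -26)
o(r) = -r²/3 - r/6 (o(r) = -((r² + r*r) + r)/6 = -((r² + r²) + r)/6 = -(2*r² + r)/6 = -(r + 2*r²)/6 = -r²/3 - r/6)
b(J) = 26 + J (b(J) = J - ⅙*(-2)*(1 + 2*(-2))*(-26) = J - ⅙*(-2)*(1 - 4)*(-26) = J - ⅙*(-2)*(-3)*(-26) = J - 1*(-26) = J + 26 = 26 + J)
j*b(A(2)) = -15*(26 + 2) = -15*28 = -420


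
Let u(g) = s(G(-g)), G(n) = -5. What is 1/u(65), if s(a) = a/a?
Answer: 1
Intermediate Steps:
s(a) = 1
u(g) = 1
1/u(65) = 1/1 = 1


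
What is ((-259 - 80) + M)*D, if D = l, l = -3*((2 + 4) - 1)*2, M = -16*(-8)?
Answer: 6330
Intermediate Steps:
M = 128
l = -30 (l = -3*(6 - 1)*2 = -3*5*2 = -15*2 = -30)
D = -30
((-259 - 80) + M)*D = ((-259 - 80) + 128)*(-30) = (-339 + 128)*(-30) = -211*(-30) = 6330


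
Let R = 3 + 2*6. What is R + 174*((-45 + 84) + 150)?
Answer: 32901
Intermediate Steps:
R = 15 (R = 3 + 12 = 15)
R + 174*((-45 + 84) + 150) = 15 + 174*((-45 + 84) + 150) = 15 + 174*(39 + 150) = 15 + 174*189 = 15 + 32886 = 32901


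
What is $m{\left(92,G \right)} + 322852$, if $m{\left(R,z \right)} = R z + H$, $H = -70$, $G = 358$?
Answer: $355718$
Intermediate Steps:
$m{\left(R,z \right)} = -70 + R z$ ($m{\left(R,z \right)} = R z - 70 = -70 + R z$)
$m{\left(92,G \right)} + 322852 = \left(-70 + 92 \cdot 358\right) + 322852 = \left(-70 + 32936\right) + 322852 = 32866 + 322852 = 355718$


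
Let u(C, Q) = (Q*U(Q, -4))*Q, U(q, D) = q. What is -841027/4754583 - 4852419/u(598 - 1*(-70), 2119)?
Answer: -617319211475890/3479861434731669 ≈ -0.17740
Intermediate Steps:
u(C, Q) = Q³ (u(C, Q) = (Q*Q)*Q = Q²*Q = Q³)
-841027/4754583 - 4852419/u(598 - 1*(-70), 2119) = -841027/4754583 - 4852419/(2119³) = -841027*1/4754583 - 4852419/9514651159 = -841027/4754583 - 4852419*1/9514651159 = -841027/4754583 - 373263/731896243 = -617319211475890/3479861434731669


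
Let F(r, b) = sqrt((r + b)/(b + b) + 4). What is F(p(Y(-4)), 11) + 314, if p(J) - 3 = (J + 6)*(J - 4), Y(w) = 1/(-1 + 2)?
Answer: 314 + 9*sqrt(22)/22 ≈ 315.92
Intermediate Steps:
Y(w) = 1 (Y(w) = 1/1 = 1)
p(J) = 3 + (-4 + J)*(6 + J) (p(J) = 3 + (J + 6)*(J - 4) = 3 + (6 + J)*(-4 + J) = 3 + (-4 + J)*(6 + J))
F(r, b) = sqrt(4 + (b + r)/(2*b)) (F(r, b) = sqrt((b + r)/((2*b)) + 4) = sqrt((b + r)*(1/(2*b)) + 4) = sqrt((b + r)/(2*b) + 4) = sqrt(4 + (b + r)/(2*b)))
F(p(Y(-4)), 11) + 314 = sqrt(18 + 2*(-21 + 1**2 + 2*1)/11)/2 + 314 = sqrt(18 + 2*(-21 + 1 + 2)*(1/11))/2 + 314 = sqrt(18 + 2*(-18)*(1/11))/2 + 314 = sqrt(18 - 36/11)/2 + 314 = sqrt(162/11)/2 + 314 = (9*sqrt(22)/11)/2 + 314 = 9*sqrt(22)/22 + 314 = 314 + 9*sqrt(22)/22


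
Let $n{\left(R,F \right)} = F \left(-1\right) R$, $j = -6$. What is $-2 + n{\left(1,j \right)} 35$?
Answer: $208$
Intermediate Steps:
$n{\left(R,F \right)} = - F R$
$-2 + n{\left(1,j \right)} 35 = -2 + \left(-1\right) \left(-6\right) 1 \cdot 35 = -2 + 6 \cdot 35 = -2 + 210 = 208$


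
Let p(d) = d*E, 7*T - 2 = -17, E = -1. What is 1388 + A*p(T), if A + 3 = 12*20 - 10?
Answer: 13121/7 ≈ 1874.4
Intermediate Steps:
T = -15/7 (T = 2/7 + (1/7)*(-17) = 2/7 - 17/7 = -15/7 ≈ -2.1429)
p(d) = -d (p(d) = d*(-1) = -d)
A = 227 (A = -3 + (12*20 - 10) = -3 + (240 - 10) = -3 + 230 = 227)
1388 + A*p(T) = 1388 + 227*(-1*(-15/7)) = 1388 + 227*(15/7) = 1388 + 3405/7 = 13121/7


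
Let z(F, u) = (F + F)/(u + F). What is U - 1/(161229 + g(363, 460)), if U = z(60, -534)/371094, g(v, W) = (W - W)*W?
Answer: -5423501/787776341259 ≈ -6.8846e-6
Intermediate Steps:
z(F, u) = 2*F/(F + u) (z(F, u) = (2*F)/(F + u) = 2*F/(F + u))
g(v, W) = 0 (g(v, W) = 0*W = 0)
U = -10/14658213 (U = (2*60/(60 - 534))/371094 = (2*60/(-474))*(1/371094) = (2*60*(-1/474))*(1/371094) = -20/79*1/371094 = -10/14658213 ≈ -6.8221e-7)
U - 1/(161229 + g(363, 460)) = -10/14658213 - 1/(161229 + 0) = -10/14658213 - 1/161229 = -5423501/787776341259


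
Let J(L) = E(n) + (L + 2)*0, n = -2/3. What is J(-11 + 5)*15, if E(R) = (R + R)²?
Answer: 80/3 ≈ 26.667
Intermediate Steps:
n = -⅔ (n = -2*⅓ = -⅔ ≈ -0.66667)
E(R) = 4*R² (E(R) = (2*R)² = 4*R²)
J(L) = 16/9 (J(L) = 4*(-⅔)² + (L + 2)*0 = 4*(4/9) + (2 + L)*0 = 16/9 + 0 = 16/9)
J(-11 + 5)*15 = (16/9)*15 = 80/3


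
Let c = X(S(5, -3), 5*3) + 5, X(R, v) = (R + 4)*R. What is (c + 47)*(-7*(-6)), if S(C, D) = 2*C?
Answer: 8064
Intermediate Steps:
X(R, v) = R*(4 + R) (X(R, v) = (4 + R)*R = R*(4 + R))
c = 145 (c = (2*5)*(4 + 2*5) + 5 = 10*(4 + 10) + 5 = 10*14 + 5 = 140 + 5 = 145)
(c + 47)*(-7*(-6)) = (145 + 47)*(-7*(-6)) = 192*42 = 8064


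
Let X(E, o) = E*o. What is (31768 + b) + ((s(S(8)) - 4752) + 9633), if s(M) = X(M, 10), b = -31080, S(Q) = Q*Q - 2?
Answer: 6189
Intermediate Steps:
S(Q) = -2 + Q² (S(Q) = Q² - 2 = -2 + Q²)
s(M) = 10*M (s(M) = M*10 = 10*M)
(31768 + b) + ((s(S(8)) - 4752) + 9633) = (31768 - 31080) + ((10*(-2 + 8²) - 4752) + 9633) = 688 + ((10*(-2 + 64) - 4752) + 9633) = 688 + ((10*62 - 4752) + 9633) = 688 + ((620 - 4752) + 9633) = 688 + (-4132 + 9633) = 688 + 5501 = 6189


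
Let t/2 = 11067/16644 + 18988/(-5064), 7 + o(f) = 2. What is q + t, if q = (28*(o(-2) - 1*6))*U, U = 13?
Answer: -7041624809/1755942 ≈ -4010.2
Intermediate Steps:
o(f) = -5 (o(f) = -7 + 2 = -5)
t = -10833041/1755942 (t = 2*(11067/16644 + 18988/(-5064)) = 2*(11067*(1/16644) + 18988*(-1/5064)) = 2*(3689/5548 - 4747/1266) = 2*(-10833041/3511884) = -10833041/1755942 ≈ -6.1694)
q = -4004 (q = (28*(-5 - 1*6))*13 = (28*(-5 - 6))*13 = (28*(-11))*13 = -308*13 = -4004)
q + t = -4004 - 10833041/1755942 = -7041624809/1755942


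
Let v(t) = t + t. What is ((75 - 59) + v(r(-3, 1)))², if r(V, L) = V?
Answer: 100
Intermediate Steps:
v(t) = 2*t
((75 - 59) + v(r(-3, 1)))² = ((75 - 59) + 2*(-3))² = (16 - 6)² = 10² = 100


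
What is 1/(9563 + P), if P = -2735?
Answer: 1/6828 ≈ 0.00014646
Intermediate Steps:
1/(9563 + P) = 1/(9563 - 2735) = 1/6828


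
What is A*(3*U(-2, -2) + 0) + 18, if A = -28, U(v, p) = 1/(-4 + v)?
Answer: 32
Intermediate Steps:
A*(3*U(-2, -2) + 0) + 18 = -28*(3/(-4 - 2) + 0) + 18 = -28*(3/(-6) + 0) + 18 = -28*(3*(-⅙) + 0) + 18 = -28*(-½ + 0) + 18 = -28*(-½) + 18 = 14 + 18 = 32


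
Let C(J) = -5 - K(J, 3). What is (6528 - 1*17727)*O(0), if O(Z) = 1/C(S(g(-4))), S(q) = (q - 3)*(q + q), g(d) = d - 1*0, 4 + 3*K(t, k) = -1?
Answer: 33597/10 ≈ 3359.7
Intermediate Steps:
K(t, k) = -5/3 (K(t, k) = -4/3 + (⅓)*(-1) = -4/3 - ⅓ = -5/3)
g(d) = d (g(d) = d + 0 = d)
S(q) = 2*q*(-3 + q) (S(q) = (-3 + q)*(2*q) = 2*q*(-3 + q))
C(J) = -10/3 (C(J) = -5 - 1*(-5/3) = -5 + 5/3 = -10/3)
O(Z) = -3/10 (O(Z) = 1/(-10/3) = -3/10)
(6528 - 1*17727)*O(0) = (6528 - 1*17727)*(-3/10) = (6528 - 17727)*(-3/10) = -11199*(-3/10) = 33597/10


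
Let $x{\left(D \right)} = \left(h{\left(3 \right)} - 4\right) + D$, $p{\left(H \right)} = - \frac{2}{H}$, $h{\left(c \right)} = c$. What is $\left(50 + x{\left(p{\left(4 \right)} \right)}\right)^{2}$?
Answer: $\frac{9409}{4} \approx 2352.3$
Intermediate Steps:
$x{\left(D \right)} = -1 + D$ ($x{\left(D \right)} = \left(3 - 4\right) + D = -1 + D$)
$\left(50 + x{\left(p{\left(4 \right)} \right)}\right)^{2} = \left(50 - \left(1 + \frac{2}{4}\right)\right)^{2} = \left(50 - \frac{3}{2}\right)^{2} = \left(\frac{97}{2}\right)^{2} = \frac{9409}{4}$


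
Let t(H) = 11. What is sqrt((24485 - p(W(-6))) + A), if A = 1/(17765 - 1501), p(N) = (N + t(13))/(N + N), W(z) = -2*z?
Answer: sqrt(3643010047518)/12198 ≈ 156.47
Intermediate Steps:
p(N) = (11 + N)/(2*N) (p(N) = (N + 11)/(N + N) = (11 + N)/((2*N)) = (11 + N)*(1/(2*N)) = (11 + N)/(2*N))
A = 1/16264 ≈ 6.1485e-5
sqrt((24485 - p(W(-6))) + A) = sqrt((24485 - (11 - 2*(-6))/(2*((-2*(-6))))) + 1/16264) = sqrt((24485 - (11 + 12)/(2*12)) + 1/16264) = sqrt((24485 - 23/(2*12)) + 1/16264) = sqrt((24485 - 1*23/24) + 1/16264) = sqrt((24485 - 23/24) + 1/16264) = sqrt(587617/24 + 1/16264) = sqrt(298656341/12198) = sqrt(3643010047518)/12198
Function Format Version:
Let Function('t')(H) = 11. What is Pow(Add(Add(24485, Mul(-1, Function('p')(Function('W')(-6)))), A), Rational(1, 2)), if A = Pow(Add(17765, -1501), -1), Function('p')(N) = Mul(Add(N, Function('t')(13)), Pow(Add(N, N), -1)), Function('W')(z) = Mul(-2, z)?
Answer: Mul(Rational(1, 12198), Pow(3643010047518, Rational(1, 2))) ≈ 156.47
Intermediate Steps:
Function('p')(N) = Mul(Rational(1, 2), Pow(N, -1), Add(11, N)) (Function('p')(N) = Mul(Add(N, 11), Pow(Add(N, N), -1)) = Mul(Add(11, N), Pow(Mul(2, N), -1)) = Mul(Add(11, N), Mul(Rational(1, 2), Pow(N, -1))) = Mul(Rational(1, 2), Pow(N, -1), Add(11, N)))
A = Rational(1, 16264) (A = Pow(16264, -1) = Rational(1, 16264) ≈ 6.1485e-5)
Pow(Add(Add(24485, Mul(-1, Function('p')(Function('W')(-6)))), A), Rational(1, 2)) = Pow(Add(Add(24485, Mul(-1, Mul(Rational(1, 2), Pow(Mul(-2, -6), -1), Add(11, Mul(-2, -6))))), Rational(1, 16264)), Rational(1, 2)) = Pow(Add(Add(24485, Mul(-1, Mul(Rational(1, 2), Pow(12, -1), Add(11, 12)))), Rational(1, 16264)), Rational(1, 2)) = Pow(Add(Add(24485, Mul(-1, Mul(Rational(1, 2), Rational(1, 12), 23))), Rational(1, 16264)), Rational(1, 2)) = Pow(Add(Add(24485, Mul(-1, Rational(23, 24))), Rational(1, 16264)), Rational(1, 2)) = Pow(Add(Add(24485, Rational(-23, 24)), Rational(1, 16264)), Rational(1, 2)) = Pow(Add(Rational(587617, 24), Rational(1, 16264)), Rational(1, 2)) = Pow(Rational(298656341, 12198), Rational(1, 2)) = Mul(Rational(1, 12198), Pow(3643010047518, Rational(1, 2)))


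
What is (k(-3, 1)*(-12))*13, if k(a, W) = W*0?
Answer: 0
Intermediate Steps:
k(a, W) = 0
(k(-3, 1)*(-12))*13 = (0*(-12))*13 = 0*13 = 0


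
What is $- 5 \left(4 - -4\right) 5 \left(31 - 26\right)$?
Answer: $-1000$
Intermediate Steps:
$- 5 \left(4 - -4\right) 5 \left(31 - 26\right) = - 5 \left(4 + 4\right) 5 \cdot 5 = \left(-5\right) 8 \cdot 5 \cdot 5 = \left(-40\right) 5 \cdot 5 = \left(-200\right) 5 = -1000$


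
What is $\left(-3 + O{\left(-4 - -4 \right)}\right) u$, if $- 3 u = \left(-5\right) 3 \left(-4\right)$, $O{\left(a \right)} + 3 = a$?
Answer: $120$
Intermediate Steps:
$O{\left(a \right)} = -3 + a$
$u = -20$ ($u = - \frac{\left(-5\right) 3 \left(-4\right)}{3} = - \frac{\left(-15\right) \left(-4\right)}{3} = \left(- \frac{1}{3}\right) 60 = -20$)
$\left(-3 + O{\left(-4 - -4 \right)}\right) u = \left(-3 - 3\right) \left(-20\right) = \left(-6\right) \left(-20\right) = 120$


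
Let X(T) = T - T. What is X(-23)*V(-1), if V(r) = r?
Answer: 0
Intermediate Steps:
X(T) = 0
X(-23)*V(-1) = 0*(-1) = 0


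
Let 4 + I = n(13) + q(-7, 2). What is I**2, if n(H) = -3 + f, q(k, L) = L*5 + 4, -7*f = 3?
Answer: 2116/49 ≈ 43.184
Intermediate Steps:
f = -3/7 (f = -1/7*3 = -3/7 ≈ -0.42857)
q(k, L) = 4 + 5*L (q(k, L) = 5*L + 4 = 4 + 5*L)
n(H) = -24/7 (n(H) = -3 - 3/7 = -24/7)
I = 46/7 (I = -4 + (-24/7 + (4 + 5*2)) = -4 + (-24/7 + (4 + 10)) = -4 + (-24/7 + 14) = -4 + 74/7 = 46/7 ≈ 6.5714)
I**2 = (46/7)**2 = 2116/49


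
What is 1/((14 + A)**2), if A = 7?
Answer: 1/441 ≈ 0.0022676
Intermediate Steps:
1/((14 + A)**2) = 1/((14 + 7)**2) = 1/(21**2) = 1/441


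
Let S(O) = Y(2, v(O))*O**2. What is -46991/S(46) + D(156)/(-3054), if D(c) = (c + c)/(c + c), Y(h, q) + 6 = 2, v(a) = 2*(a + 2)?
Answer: 71751025/12924528 ≈ 5.5515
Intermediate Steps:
v(a) = 4 + 2*a (v(a) = 2*(2 + a) = 4 + 2*a)
Y(h, q) = -4 (Y(h, q) = -6 + 2 = -4)
D(c) = 1 (D(c) = (2*c)/((2*c)) = (2*c)*(1/(2*c)) = 1)
S(O) = -4*O**2
-46991/S(46) + D(156)/(-3054) = -46991/((-4*46**2)) + 1/(-3054) = -46991/((-4*2116)) + 1*(-1/3054) = -46991/(-8464) - 1/3054 = -46991*(-1/8464) - 1/3054 = 46991/8464 - 1/3054 = 71751025/12924528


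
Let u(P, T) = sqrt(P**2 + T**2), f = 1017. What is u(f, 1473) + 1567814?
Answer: 1567814 + 3*sqrt(356002) ≈ 1.5696e+6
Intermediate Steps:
u(f, 1473) + 1567814 = sqrt(1017**2 + 1473**2) + 1567814 = sqrt(1034289 + 2169729) + 1567814 = sqrt(3204018) + 1567814 = 3*sqrt(356002) + 1567814 = 1567814 + 3*sqrt(356002)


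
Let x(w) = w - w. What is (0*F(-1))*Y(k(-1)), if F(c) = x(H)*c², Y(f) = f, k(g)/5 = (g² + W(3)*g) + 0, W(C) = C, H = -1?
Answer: 0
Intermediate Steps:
x(w) = 0
k(g) = 5*g² + 15*g (k(g) = 5*((g² + 3*g) + 0) = 5*(g² + 3*g) = 5*g² + 15*g)
F(c) = 0 (F(c) = 0*c² = 0)
(0*F(-1))*Y(k(-1)) = (0*0)*(5*(-1)*(3 - 1)) = 0*(5*(-1)*2) = 0*(-10) = 0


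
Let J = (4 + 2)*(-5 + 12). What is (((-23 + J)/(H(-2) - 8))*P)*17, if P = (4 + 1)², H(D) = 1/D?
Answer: -950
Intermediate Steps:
H(D) = 1/D
J = 42 (J = 6*7 = 42)
P = 25 (P = 5² = 25)
(((-23 + J)/(H(-2) - 8))*P)*17 = (((-23 + 42)/(1/(-2) - 8))*25)*17 = ((19/(-½ - 8))*25)*17 = ((19/(-17/2))*25)*17 = ((19*(-2/17))*25)*17 = -38/17*25*17 = -950/17*17 = -950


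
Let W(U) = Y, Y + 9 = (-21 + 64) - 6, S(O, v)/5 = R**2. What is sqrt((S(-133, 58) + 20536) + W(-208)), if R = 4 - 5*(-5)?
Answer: sqrt(24769) ≈ 157.38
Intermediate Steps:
R = 29 (R = 4 + 25 = 29)
S(O, v) = 4205 (S(O, v) = 5*29**2 = 5*841 = 4205)
Y = 28 (Y = -9 + ((-21 + 64) - 6) = -9 + (43 - 6) = -9 + 37 = 28)
W(U) = 28
sqrt((S(-133, 58) + 20536) + W(-208)) = sqrt((4205 + 20536) + 28) = sqrt(24741 + 28) = sqrt(24769)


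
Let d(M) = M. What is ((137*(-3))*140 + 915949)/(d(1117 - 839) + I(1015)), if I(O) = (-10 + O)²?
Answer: 858409/1010303 ≈ 0.84966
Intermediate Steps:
((137*(-3))*140 + 915949)/(d(1117 - 839) + I(1015)) = ((137*(-3))*140 + 915949)/((1117 - 839) + (-10 + 1015)²) = (-411*140 + 915949)/(278 + 1005²) = (-57540 + 915949)/(278 + 1010025) = 858409/1010303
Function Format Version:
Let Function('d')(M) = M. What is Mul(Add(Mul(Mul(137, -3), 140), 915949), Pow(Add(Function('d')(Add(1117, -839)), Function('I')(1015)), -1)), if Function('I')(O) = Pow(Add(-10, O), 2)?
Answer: Rational(858409, 1010303) ≈ 0.84966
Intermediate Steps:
Mul(Add(Mul(Mul(137, -3), 140), 915949), Pow(Add(Function('d')(Add(1117, -839)), Function('I')(1015)), -1)) = Mul(Add(Mul(Mul(137, -3), 140), 915949), Pow(Add(Add(1117, -839), Pow(Add(-10, 1015), 2)), -1)) = Mul(Add(Mul(-411, 140), 915949), Pow(Add(278, Pow(1005, 2)), -1)) = Mul(Add(-57540, 915949), Pow(Add(278, 1010025), -1)) = Mul(858409, Pow(1010303, -1)) = Mul(858409, Rational(1, 1010303)) = Rational(858409, 1010303)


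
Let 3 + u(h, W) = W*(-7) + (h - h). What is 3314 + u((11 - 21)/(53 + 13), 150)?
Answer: 2261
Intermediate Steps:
u(h, W) = -3 - 7*W (u(h, W) = -3 + (W*(-7) + (h - h)) = -3 + (-7*W + 0) = -3 - 7*W)
3314 + u((11 - 21)/(53 + 13), 150) = 3314 + (-3 - 7*150) = 3314 + (-3 - 1050) = 3314 - 1053 = 2261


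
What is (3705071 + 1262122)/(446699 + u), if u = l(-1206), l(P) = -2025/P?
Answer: 665603862/59857891 ≈ 11.120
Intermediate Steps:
u = 225/134 (u = -2025/(-1206) = -2025*(-1/1206) = 225/134 ≈ 1.6791)
(3705071 + 1262122)/(446699 + u) = (3705071 + 1262122)/(446699 + 225/134) = 4967193/(59857891/134) = 4967193*(134/59857891) = 665603862/59857891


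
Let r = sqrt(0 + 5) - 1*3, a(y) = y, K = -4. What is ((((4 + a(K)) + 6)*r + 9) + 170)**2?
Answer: 26101 + 1932*sqrt(5) ≈ 30421.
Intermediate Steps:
r = -3 + sqrt(5) (r = sqrt(5) - 3 = -3 + sqrt(5) ≈ -0.76393)
((((4 + a(K)) + 6)*r + 9) + 170)**2 = ((((4 - 4) + 6)*(-3 + sqrt(5)) + 9) + 170)**2 = (((0 + 6)*(-3 + sqrt(5)) + 9) + 170)**2 = ((6*(-3 + sqrt(5)) + 9) + 170)**2 = (((-18 + 6*sqrt(5)) + 9) + 170)**2 = ((-9 + 6*sqrt(5)) + 170)**2 = (161 + 6*sqrt(5))**2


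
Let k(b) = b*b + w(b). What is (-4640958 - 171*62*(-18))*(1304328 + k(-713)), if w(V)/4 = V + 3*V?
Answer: -8015955807258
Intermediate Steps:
w(V) = 16*V (w(V) = 4*(V + 3*V) = 4*(4*V) = 16*V)
k(b) = b² + 16*b (k(b) = b*b + 16*b = b² + 16*b)
(-4640958 - 171*62*(-18))*(1304328 + k(-713)) = (-4640958 - 171*62*(-18))*(1304328 - 713*(16 - 713)) = (-4640958 - 10602*(-18))*(1304328 - 713*(-697)) = (-4640958 + 190836)*(1304328 + 496961) = -4450122*1801289 = -8015955807258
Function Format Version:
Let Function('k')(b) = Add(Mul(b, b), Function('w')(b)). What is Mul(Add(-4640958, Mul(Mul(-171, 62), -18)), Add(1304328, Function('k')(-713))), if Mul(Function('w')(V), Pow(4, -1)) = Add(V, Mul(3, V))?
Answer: -8015955807258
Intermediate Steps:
Function('w')(V) = Mul(16, V) (Function('w')(V) = Mul(4, Add(V, Mul(3, V))) = Mul(4, Mul(4, V)) = Mul(16, V))
Function('k')(b) = Add(Pow(b, 2), Mul(16, b)) (Function('k')(b) = Add(Mul(b, b), Mul(16, b)) = Add(Pow(b, 2), Mul(16, b)))
Mul(Add(-4640958, Mul(Mul(-171, 62), -18)), Add(1304328, Function('k')(-713))) = Mul(Add(-4640958, Mul(Mul(-171, 62), -18)), Add(1304328, Mul(-713, Add(16, -713)))) = Mul(Add(-4640958, Mul(-10602, -18)), Add(1304328, Mul(-713, -697))) = Mul(Add(-4640958, 190836), Add(1304328, 496961)) = Mul(-4450122, 1801289) = -8015955807258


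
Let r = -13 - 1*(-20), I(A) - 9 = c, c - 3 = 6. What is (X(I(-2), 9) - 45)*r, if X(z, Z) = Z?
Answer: -252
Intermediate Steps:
c = 9 (c = 3 + 6 = 9)
I(A) = 18 (I(A) = 9 + 9 = 18)
r = 7 (r = -13 + 20 = 7)
(X(I(-2), 9) - 45)*r = (9 - 45)*7 = -36*7 = -252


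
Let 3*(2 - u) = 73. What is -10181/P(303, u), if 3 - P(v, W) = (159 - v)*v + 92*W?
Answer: -30543/137069 ≈ -0.22283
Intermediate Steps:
u = -67/3 (u = 2 - ⅓*73 = 2 - 73/3 = -67/3 ≈ -22.333)
P(v, W) = 3 - 92*W - v*(159 - v) (P(v, W) = 3 - ((159 - v)*v + 92*W) = 3 - (v*(159 - v) + 92*W) = 3 - (92*W + v*(159 - v)) = 3 + (-92*W - v*(159 - v)) = 3 - 92*W - v*(159 - v))
-10181/P(303, u) = -10181/(3 + 303² - 159*303 - 92*(-67/3)) = -10181/(3 + 91809 - 48177 + 6164/3) = -10181/137069/3 = -10181*3/137069 = -30543/137069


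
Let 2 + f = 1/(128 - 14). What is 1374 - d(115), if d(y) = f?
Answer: 156863/114 ≈ 1376.0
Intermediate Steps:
f = -227/114 (f = -2 + 1/(128 - 14) = -2 + 1/114 = -227/114 ≈ -1.9912)
d(y) = -227/114
1374 - d(115) = 1374 - 1*(-227/114) = 1374 + 227/114 = 156863/114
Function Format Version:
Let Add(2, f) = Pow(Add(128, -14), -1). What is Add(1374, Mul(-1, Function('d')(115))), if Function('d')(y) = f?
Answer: Rational(156863, 114) ≈ 1376.0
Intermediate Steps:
f = Rational(-227, 114) (f = Add(-2, Pow(Add(128, -14), -1)) = Add(-2, Pow(114, -1)) = Add(-2, Rational(1, 114)) = Rational(-227, 114) ≈ -1.9912)
Function('d')(y) = Rational(-227, 114)
Add(1374, Mul(-1, Function('d')(115))) = Add(1374, Mul(-1, Rational(-227, 114))) = Add(1374, Rational(227, 114)) = Rational(156863, 114)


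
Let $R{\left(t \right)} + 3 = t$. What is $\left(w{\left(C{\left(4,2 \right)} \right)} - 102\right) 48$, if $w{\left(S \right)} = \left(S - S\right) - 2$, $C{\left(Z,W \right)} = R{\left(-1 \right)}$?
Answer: $-4992$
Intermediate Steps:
$R{\left(t \right)} = -3 + t$
$C{\left(Z,W \right)} = -4$ ($C{\left(Z,W \right)} = -3 - 1 = -4$)
$w{\left(S \right)} = -2$ ($w{\left(S \right)} = 0 - 2 = -2$)
$\left(w{\left(C{\left(4,2 \right)} \right)} - 102\right) 48 = \left(-2 - 102\right) 48 = \left(-104\right) 48 = -4992$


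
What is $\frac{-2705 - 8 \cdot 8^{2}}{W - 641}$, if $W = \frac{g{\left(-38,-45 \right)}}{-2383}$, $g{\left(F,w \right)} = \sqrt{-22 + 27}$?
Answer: $\frac{11710007550833}{2333265415004} - \frac{7666111 \sqrt{5}}{2333265415004} \approx 5.0187$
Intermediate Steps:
$g{\left(F,w \right)} = \sqrt{5}$
$W = - \frac{\sqrt{5}}{2383}$ ($W = \frac{\sqrt{5}}{-2383} = \sqrt{5} \left(- \frac{1}{2383}\right) = - \frac{\sqrt{5}}{2383} \approx -0.00093834$)
$\frac{-2705 - 8 \cdot 8^{2}}{W - 641} = \frac{-2705 - 8 \cdot 8^{2}}{- \frac{\sqrt{5}}{2383} - 641} = \frac{-2705 - 512}{-641 - \frac{\sqrt{5}}{2383}} = - \frac{3217}{-641 - \frac{\sqrt{5}}{2383}}$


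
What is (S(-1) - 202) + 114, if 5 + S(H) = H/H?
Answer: -92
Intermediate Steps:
S(H) = -4 (S(H) = -5 + H/H = -5 + 1 = -4)
(S(-1) - 202) + 114 = (-4 - 202) + 114 = -206 + 114 = -92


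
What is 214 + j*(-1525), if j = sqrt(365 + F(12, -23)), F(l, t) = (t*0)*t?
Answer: 214 - 1525*sqrt(365) ≈ -28921.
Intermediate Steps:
F(l, t) = 0 (F(l, t) = 0*t = 0)
j = sqrt(365) (j = sqrt(365 + 0) = sqrt(365) ≈ 19.105)
214 + j*(-1525) = 214 + sqrt(365)*(-1525) = 214 - 1525*sqrt(365)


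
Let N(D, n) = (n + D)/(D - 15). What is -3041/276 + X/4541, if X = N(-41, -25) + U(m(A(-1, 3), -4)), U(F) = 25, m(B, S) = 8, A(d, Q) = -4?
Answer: -48306845/4386606 ≈ -11.012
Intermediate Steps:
N(D, n) = (D + n)/(-15 + D)
X = 733/28 (X = (-41 - 25)/(-15 - 41) + 25 = -66/(-56) + 25 = -1/56*(-66) + 25 = 33/28 + 25 = 733/28 ≈ 26.179)
-3041/276 + X/4541 = -3041/276 + (733/28)/4541 = -3041*1/276 + (733/28)*(1/4541) = -3041/276 + 733/127148 = -48306845/4386606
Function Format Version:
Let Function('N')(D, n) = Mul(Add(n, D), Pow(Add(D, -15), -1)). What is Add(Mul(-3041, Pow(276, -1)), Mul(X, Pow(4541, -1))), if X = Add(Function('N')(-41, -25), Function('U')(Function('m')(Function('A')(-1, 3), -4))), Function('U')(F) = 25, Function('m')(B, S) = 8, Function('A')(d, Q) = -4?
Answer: Rational(-48306845, 4386606) ≈ -11.012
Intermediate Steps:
Function('N')(D, n) = Mul(Pow(Add(-15, D), -1), Add(D, n)) (Function('N')(D, n) = Mul(Add(D, n), Pow(Add(-15, D), -1)) = Mul(Pow(Add(-15, D), -1), Add(D, n)))
X = Rational(733, 28) (X = Add(Mul(Pow(Add(-15, -41), -1), Add(-41, -25)), 25) = Add(Mul(Pow(-56, -1), -66), 25) = Add(Mul(Rational(-1, 56), -66), 25) = Add(Rational(33, 28), 25) = Rational(733, 28) ≈ 26.179)
Add(Mul(-3041, Pow(276, -1)), Mul(X, Pow(4541, -1))) = Add(Mul(-3041, Pow(276, -1)), Mul(Rational(733, 28), Pow(4541, -1))) = Add(Mul(-3041, Rational(1, 276)), Mul(Rational(733, 28), Rational(1, 4541))) = Add(Rational(-3041, 276), Rational(733, 127148)) = Rational(-48306845, 4386606)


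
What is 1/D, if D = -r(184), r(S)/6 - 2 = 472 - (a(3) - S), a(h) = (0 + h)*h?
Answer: -1/3894 ≈ -0.00025681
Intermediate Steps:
a(h) = h**2 (a(h) = h*h = h**2)
r(S) = 2790 + 6*S (r(S) = 12 + 6*(472 - (3**2 - S)) = 12 + 6*(472 - (9 - S)) = 12 + 6*(472 + (-9 + S)) = 12 + 6*(463 + S) = 12 + (2778 + 6*S) = 2790 + 6*S)
D = -3894 (D = -(2790 + 6*184) = -(2790 + 1104) = -1*3894 = -3894)
1/D = 1/(-3894) = -1/3894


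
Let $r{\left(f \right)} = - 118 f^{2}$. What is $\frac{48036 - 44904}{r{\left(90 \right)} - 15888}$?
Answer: $- \frac{261}{80974} \approx -0.0032233$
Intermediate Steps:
$\frac{48036 - 44904}{r{\left(90 \right)} - 15888} = \frac{48036 - 44904}{- 118 \cdot 90^{2} - 15888} = \frac{3132}{\left(-118\right) 8100 - 15888} = \frac{3132}{-955800 - 15888} = \frac{3132}{-971688} = 3132 \left(- \frac{1}{971688}\right) = - \frac{261}{80974}$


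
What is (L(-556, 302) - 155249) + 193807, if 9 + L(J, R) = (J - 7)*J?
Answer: 351577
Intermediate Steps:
L(J, R) = -9 + J*(-7 + J) (L(J, R) = -9 + (J - 7)*J = -9 + (-7 + J)*J = -9 + J*(-7 + J))
(L(-556, 302) - 155249) + 193807 = ((-9 + (-556)² - 7*(-556)) - 155249) + 193807 = ((-9 + 309136 + 3892) - 155249) + 193807 = (313019 - 155249) + 193807 = 157770 + 193807 = 351577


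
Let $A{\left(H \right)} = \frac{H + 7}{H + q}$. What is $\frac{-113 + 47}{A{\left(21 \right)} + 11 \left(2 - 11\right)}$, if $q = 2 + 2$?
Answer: $\frac{1650}{2447} \approx 0.6743$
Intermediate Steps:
$q = 4$
$A{\left(H \right)} = \frac{7 + H}{4 + H}$ ($A{\left(H \right)} = \frac{H + 7}{H + 4} = \frac{7 + H}{4 + H}$)
$\frac{-113 + 47}{A{\left(21 \right)} + 11 \left(2 - 11\right)} = \frac{-113 + 47}{\frac{7 + 21}{4 + 21} + 11 \left(2 - 11\right)} = - \frac{66}{\frac{1}{25} \cdot 28 + 11 \left(-9\right)} = - \frac{66}{\frac{1}{25} \cdot 28 - 99} = - \frac{66}{\frac{28}{25} - 99} = - \frac{66}{- \frac{2447}{25}} = \left(-66\right) \left(- \frac{25}{2447}\right) = \frac{1650}{2447}$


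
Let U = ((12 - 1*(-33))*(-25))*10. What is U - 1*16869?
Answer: -28119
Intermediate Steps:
U = -11250 (U = ((12 + 33)*(-25))*10 = (45*(-25))*10 = -1125*10 = -11250)
U - 1*16869 = -11250 - 1*16869 = -11250 - 16869 = -28119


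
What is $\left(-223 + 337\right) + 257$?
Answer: $371$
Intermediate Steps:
$\left(-223 + 337\right) + 257 = 114 + 257 = 371$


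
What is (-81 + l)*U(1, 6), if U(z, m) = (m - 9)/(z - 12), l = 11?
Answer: -210/11 ≈ -19.091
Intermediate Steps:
U(z, m) = (-9 + m)/(-12 + z)
(-81 + l)*U(1, 6) = (-81 + 11)*((-9 + 6)/(-12 + 1)) = -70*(-3)/(-11) = -(-70)*(-3)/11 = -70*3/11 = -210/11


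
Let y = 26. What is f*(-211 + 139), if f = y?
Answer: -1872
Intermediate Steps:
f = 26
f*(-211 + 139) = 26*(-211 + 139) = 26*(-72) = -1872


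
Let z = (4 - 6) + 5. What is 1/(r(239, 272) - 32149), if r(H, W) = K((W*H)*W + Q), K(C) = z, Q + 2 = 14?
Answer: -1/32146 ≈ -3.1108e-5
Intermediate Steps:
Q = 12 (Q = -2 + 14 = 12)
z = 3 (z = -2 + 5 = 3)
K(C) = 3
r(H, W) = 3
1/(r(239, 272) - 32149) = 1/(3 - 32149) = 1/(-32146) = -1/32146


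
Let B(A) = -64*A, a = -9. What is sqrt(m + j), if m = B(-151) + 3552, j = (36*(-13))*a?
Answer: 2*sqrt(4357) ≈ 132.02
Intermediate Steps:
j = 4212 (j = (36*(-13))*(-9) = -468*(-9) = 4212)
m = 13216 (m = -64*(-151) + 3552 = 9664 + 3552 = 13216)
sqrt(m + j) = sqrt(13216 + 4212) = sqrt(17428) = 2*sqrt(4357)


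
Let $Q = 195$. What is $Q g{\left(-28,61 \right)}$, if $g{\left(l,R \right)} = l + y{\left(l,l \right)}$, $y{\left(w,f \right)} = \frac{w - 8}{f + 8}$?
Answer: $-5109$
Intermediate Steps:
$y{\left(w,f \right)} = \frac{-8 + w}{8 + f}$
$g{\left(l,R \right)} = l + \frac{-8 + l}{8 + l}$
$Q g{\left(-28,61 \right)} = 195 \frac{-8 - 28 - 28 \left(8 - 28\right)}{8 - 28} = 195 \frac{-8 - 28 - -560}{-20} = 195 \left(- \frac{-8 - 28 + 560}{20}\right) = 195 \left(\left(- \frac{1}{20}\right) 524\right) = 195 \left(- \frac{131}{5}\right) = -5109$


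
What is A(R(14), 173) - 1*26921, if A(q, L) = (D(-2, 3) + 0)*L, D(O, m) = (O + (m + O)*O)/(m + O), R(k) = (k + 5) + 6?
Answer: -27613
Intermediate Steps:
R(k) = 11 + k (R(k) = (5 + k) + 6 = 11 + k)
D(O, m) = (O + O*(O + m))/(O + m) (D(O, m) = (O + (O + m)*O)/(O + m) = (O + O*(O + m))/(O + m))
A(q, L) = -4*L (A(q, L) = (-2*(1 - 2 + 3)/(-2 + 3) + 0)*L = (-2*2/1 + 0)*L = (-2*1*2 + 0)*L = (-4 + 0)*L = -4*L)
A(R(14), 173) - 1*26921 = -4*173 - 1*26921 = -692 - 26921 = -27613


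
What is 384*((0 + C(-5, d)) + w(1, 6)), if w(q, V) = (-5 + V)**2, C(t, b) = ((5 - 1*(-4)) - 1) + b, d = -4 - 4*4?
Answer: -4224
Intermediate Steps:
d = -20 (d = -4 - 16 = -20)
C(t, b) = 8 + b (C(t, b) = ((5 + 4) - 1) + b = (9 - 1) + b = 8 + b)
384*((0 + C(-5, d)) + w(1, 6)) = 384*((0 + (8 - 20)) + (-5 + 6)**2) = 384*((0 - 12) + 1**2) = 384*(-12 + 1) = 384*(-11) = -4224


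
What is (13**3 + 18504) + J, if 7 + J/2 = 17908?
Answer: 56503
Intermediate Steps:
J = 35802 (J = -14 + 2*17908 = -14 + 35816 = 35802)
(13**3 + 18504) + J = (13**3 + 18504) + 35802 = (2197 + 18504) + 35802 = 20701 + 35802 = 56503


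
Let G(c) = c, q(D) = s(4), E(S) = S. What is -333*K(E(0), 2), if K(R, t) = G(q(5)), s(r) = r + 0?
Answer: -1332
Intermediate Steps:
s(r) = r
q(D) = 4
K(R, t) = 4
-333*K(E(0), 2) = -333*4 = -1332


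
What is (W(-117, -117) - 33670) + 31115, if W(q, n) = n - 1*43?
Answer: -2715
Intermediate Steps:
W(q, n) = -43 + n (W(q, n) = n - 43 = -43 + n)
(W(-117, -117) - 33670) + 31115 = ((-43 - 117) - 33670) + 31115 = (-160 - 33670) + 31115 = -33830 + 31115 = -2715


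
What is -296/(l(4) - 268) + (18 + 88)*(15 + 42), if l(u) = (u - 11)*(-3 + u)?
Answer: 1661846/275 ≈ 6043.1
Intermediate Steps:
l(u) = (-11 + u)*(-3 + u)
-296/(l(4) - 268) + (18 + 88)*(15 + 42) = -296/((33 + 4² - 14*4) - 268) + (18 + 88)*(15 + 42) = -296/((33 + 16 - 56) - 268) + 106*57 = -296/(-7 - 268) + 6042 = -296/(-275) + 6042 = -296*(-1/275) + 6042 = 296/275 + 6042 = 1661846/275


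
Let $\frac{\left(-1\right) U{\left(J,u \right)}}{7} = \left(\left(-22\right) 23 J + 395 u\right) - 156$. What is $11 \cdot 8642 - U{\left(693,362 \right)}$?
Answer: $-1359706$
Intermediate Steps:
$U{\left(J,u \right)} = 1092 - 2765 u + 3542 J$ ($U{\left(J,u \right)} = - 7 \left(\left(\left(-22\right) 23 J + 395 u\right) - 156\right) = - 7 \left(\left(- 506 J + 395 u\right) - 156\right) = - 7 \left(-156 - 506 J + 395 u\right) = 1092 - 2765 u + 3542 J$)
$11 \cdot 8642 - U{\left(693,362 \right)} = 11 \cdot 8642 - \left(1092 - 1000930 + 3542 \cdot 693\right) = 95062 - \left(1092 - 1000930 + 2454606\right) = 95062 - 1454768 = -1359706$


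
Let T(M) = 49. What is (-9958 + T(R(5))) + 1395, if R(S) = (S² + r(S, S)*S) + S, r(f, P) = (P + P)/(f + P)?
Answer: -8514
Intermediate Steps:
r(f, P) = 2*P/(P + f) (r(f, P) = (2*P)/(P + f) = 2*P/(P + f))
R(S) = S² + 2*S (R(S) = (S² + (2*S/(S + S))*S) + S = (S² + (2*S/((2*S)))*S) + S = (S² + (2*S*(1/(2*S)))*S) + S = (S² + 1*S) + S = (S² + S) + S = (S + S²) + S = S² + 2*S)
(-9958 + T(R(5))) + 1395 = (-9958 + 49) + 1395 = -9909 + 1395 = -8514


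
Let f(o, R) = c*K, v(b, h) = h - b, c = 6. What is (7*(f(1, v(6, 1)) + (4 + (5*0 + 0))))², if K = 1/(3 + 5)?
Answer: 17689/16 ≈ 1105.6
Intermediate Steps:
K = ⅛ (K = 1/8 = ⅛ ≈ 0.12500)
f(o, R) = ¾ (f(o, R) = 6*(⅛) = ¾)
(7*(f(1, v(6, 1)) + (4 + (5*0 + 0))))² = (7*(¾ + (4 + (5*0 + 0))))² = (7*(¾ + (4 + (0 + 0))))² = (7*(¾ + (4 + 0)))² = (7*(¾ + 4))² = (7*(19/4))² = (133/4)² = 17689/16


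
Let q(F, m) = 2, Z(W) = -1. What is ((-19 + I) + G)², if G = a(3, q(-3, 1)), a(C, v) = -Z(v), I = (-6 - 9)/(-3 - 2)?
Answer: 225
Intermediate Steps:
I = 3 (I = -15/(-5) = -15*(-⅕) = 3)
a(C, v) = 1 (a(C, v) = -1*(-1) = 1)
G = 1
((-19 + I) + G)² = ((-19 + 3) + 1)² = (-16 + 1)² = (-15)² = 225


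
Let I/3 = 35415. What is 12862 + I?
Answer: 119107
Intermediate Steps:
I = 106245 (I = 3*35415 = 106245)
12862 + I = 12862 + 106245 = 119107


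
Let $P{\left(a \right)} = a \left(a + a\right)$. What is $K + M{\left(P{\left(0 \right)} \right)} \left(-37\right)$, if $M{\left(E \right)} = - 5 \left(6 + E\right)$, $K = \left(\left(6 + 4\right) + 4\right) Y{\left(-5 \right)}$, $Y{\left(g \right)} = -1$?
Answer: $1096$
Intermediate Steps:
$P{\left(a \right)} = 2 a^{2}$ ($P{\left(a \right)} = a 2 a = 2 a^{2}$)
$K = -14$ ($K = \left(\left(6 + 4\right) + 4\right) \left(-1\right) = \left(10 + 4\right) \left(-1\right) = 14 \left(-1\right) = -14$)
$M{\left(E \right)} = -30 - 5 E$
$K + M{\left(P{\left(0 \right)} \right)} \left(-37\right) = -14 + \left(-30 - 5 \cdot 2 \cdot 0^{2}\right) \left(-37\right) = -14 + \left(-30 - 5 \cdot 2 \cdot 0\right) \left(-37\right) = -14 + \left(-30 - 0\right) \left(-37\right) = -14 + \left(-30 + 0\right) \left(-37\right) = -14 - -1110 = -14 + 1110 = 1096$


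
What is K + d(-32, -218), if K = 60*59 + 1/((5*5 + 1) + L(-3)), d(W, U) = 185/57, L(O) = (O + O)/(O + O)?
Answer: 1817704/513 ≈ 3543.3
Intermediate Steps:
L(O) = 1 (L(O) = (2*O)/((2*O)) = (2*O)*(1/(2*O)) = 1)
d(W, U) = 185/57 (d(W, U) = 185*(1/57) = 185/57)
K = 95581/27 (K = 60*59 + 1/((5*5 + 1) + 1) = 3540 + 1/((25 + 1) + 1) = 3540 + 1/(26 + 1) = 3540 + 1/27 = 95581/27 ≈ 3540.0)
K + d(-32, -218) = 95581/27 + 185/57 = 1817704/513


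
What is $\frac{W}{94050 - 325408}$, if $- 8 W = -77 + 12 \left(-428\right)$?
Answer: $- \frac{5213}{1850864} \approx -0.0028165$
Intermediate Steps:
$W = \frac{5213}{8}$ ($W = - \frac{-77 + 12 \left(-428\right)}{8} = - \frac{-77 - 5136}{8} = \left(- \frac{1}{8}\right) \left(-5213\right) = \frac{5213}{8} \approx 651.63$)
$\frac{W}{94050 - 325408} = \frac{5213}{8 \left(94050 - 325408\right)} = \frac{5213}{8 \left(-231358\right)} = \frac{5213}{8} \left(- \frac{1}{231358}\right) = - \frac{5213}{1850864}$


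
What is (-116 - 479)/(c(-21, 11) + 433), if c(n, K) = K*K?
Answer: -595/554 ≈ -1.0740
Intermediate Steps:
c(n, K) = K²
(-116 - 479)/(c(-21, 11) + 433) = (-116 - 479)/(11² + 433) = -595/(121 + 433) = -595/554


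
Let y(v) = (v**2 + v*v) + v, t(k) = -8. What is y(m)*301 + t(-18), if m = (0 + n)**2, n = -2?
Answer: 10828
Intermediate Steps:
m = 4 (m = (0 - 2)**2 = (-2)**2 = 4)
y(v) = v + 2*v**2 (y(v) = (v**2 + v**2) + v = 2*v**2 + v = v + 2*v**2)
y(m)*301 + t(-18) = (4*(1 + 2*4))*301 - 8 = (4*(1 + 8))*301 - 8 = (4*9)*301 - 8 = 36*301 - 8 = 10836 - 8 = 10828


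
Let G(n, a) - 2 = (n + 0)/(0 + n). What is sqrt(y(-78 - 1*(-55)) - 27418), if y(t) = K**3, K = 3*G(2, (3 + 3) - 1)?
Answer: I*sqrt(26689) ≈ 163.37*I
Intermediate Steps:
G(n, a) = 3 (G(n, a) = 2 + (n + 0)/(0 + n) = 2 + n/n = 2 + 1 = 3)
K = 9 (K = 3*3 = 9)
y(t) = 729 (y(t) = 9**3 = 729)
sqrt(y(-78 - 1*(-55)) - 27418) = sqrt(729 - 27418) = sqrt(-26689) = I*sqrt(26689)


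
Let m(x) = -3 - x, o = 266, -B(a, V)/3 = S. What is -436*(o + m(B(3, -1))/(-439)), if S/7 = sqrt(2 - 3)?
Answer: -50914772/439 + 9156*I/439 ≈ -1.1598e+5 + 20.857*I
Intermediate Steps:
S = 7*I (S = 7*sqrt(2 - 3) = 7*sqrt(-1) = 7*I ≈ 7.0*I)
B(a, V) = -21*I
-436*(o + m(B(3, -1))/(-439)) = -436*(266 + (-3 - (-21)*I)/(-439)) = -436*(266 + (-3 + 21*I)*(-1/439)) = -436*(266 + (3/439 - 21*I/439)) = -436*(116777/439 - 21*I/439) = -50914772/439 + 9156*I/439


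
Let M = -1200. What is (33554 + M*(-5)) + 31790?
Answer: 71344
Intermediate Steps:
(33554 + M*(-5)) + 31790 = (33554 - 1200*(-5)) + 31790 = (33554 + 6000) + 31790 = 39554 + 31790 = 71344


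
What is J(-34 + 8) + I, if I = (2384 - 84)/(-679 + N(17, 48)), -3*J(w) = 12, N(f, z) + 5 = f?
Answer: -216/29 ≈ -7.4483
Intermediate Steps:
N(f, z) = -5 + f
J(w) = -4 (J(w) = -⅓*12 = -4)
I = -100/29 (I = (2384 - 84)/(-679 + (-5 + 17)) = 2300/(-679 + 12) = 2300/(-667) = 2300*(-1/667) = -100/29 ≈ -3.4483)
J(-34 + 8) + I = -4 - 100/29 = -216/29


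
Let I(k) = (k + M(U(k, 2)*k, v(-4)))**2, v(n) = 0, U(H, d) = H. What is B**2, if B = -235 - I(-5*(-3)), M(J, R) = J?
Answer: 3344887225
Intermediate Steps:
I(k) = (k + k**2)**2 (I(k) = (k + k*k)**2 = (k + k**2)**2)
B = -57835 (B = -235 - (-5*(-3))**2*(1 - 5*(-3))**2 = -235 - 15**2*(1 + 15)**2 = -235 - 225*16**2 = -235 - 225*256 = -235 - 1*57600 = -235 - 57600 = -57835)
B**2 = (-57835)**2 = 3344887225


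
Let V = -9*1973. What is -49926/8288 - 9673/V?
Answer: -403183079/73585008 ≈ -5.4791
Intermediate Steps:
V = -17757
-49926/8288 - 9673/V = -49926/8288 - 9673/(-17757) = -49926*1/8288 - 9673*(-1/17757) = -24963/4144 + 9673/17757 = -403183079/73585008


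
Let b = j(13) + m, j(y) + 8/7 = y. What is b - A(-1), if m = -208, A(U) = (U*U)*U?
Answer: -1366/7 ≈ -195.14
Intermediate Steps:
A(U) = U³ (A(U) = U²*U = U³)
j(y) = -8/7 + y
b = -1373/7 (b = (-8/7 + 13) - 208 = 83/7 - 208 = -1373/7 ≈ -196.14)
b - A(-1) = -1373/7 - 1*(-1)³ = -1373/7 - 1*(-1) = -1373/7 + 1 = -1366/7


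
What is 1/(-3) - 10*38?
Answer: -1141/3 ≈ -380.33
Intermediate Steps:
1/(-3) - 10*38 = -⅓ - 380 = -1141/3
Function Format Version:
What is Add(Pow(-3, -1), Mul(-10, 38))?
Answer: Rational(-1141, 3) ≈ -380.33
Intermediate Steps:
Add(Pow(-3, -1), Mul(-10, 38)) = Add(Rational(-1, 3), -380) = Rational(-1141, 3)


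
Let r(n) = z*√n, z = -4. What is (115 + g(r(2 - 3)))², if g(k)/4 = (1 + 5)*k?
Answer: 4009 - 22080*I ≈ 4009.0 - 22080.0*I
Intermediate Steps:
r(n) = -4*√n
g(k) = 24*k (g(k) = 4*((1 + 5)*k) = 4*(6*k) = 24*k)
(115 + g(r(2 - 3)))² = (115 + 24*(-4*√(2 - 3)))² = (115 + 24*(-4*I))² = (115 - 96*I)²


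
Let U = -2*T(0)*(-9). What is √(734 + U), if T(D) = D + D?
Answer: √734 ≈ 27.092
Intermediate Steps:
T(D) = 2*D
U = 0 (U = -2*2*0*(-9) = -0*(-9) = -2*0 = 0)
√(734 + U) = √(734 + 0) = √734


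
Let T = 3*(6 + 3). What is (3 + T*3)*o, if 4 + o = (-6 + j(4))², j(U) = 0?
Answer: 2688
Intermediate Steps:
T = 27 (T = 3*9 = 27)
o = 32 (o = -4 + (-6 + 0)² = -4 + (-6)² = -4 + 36 = 32)
(3 + T*3)*o = (3 + 27*3)*32 = (3 + 81)*32 = 84*32 = 2688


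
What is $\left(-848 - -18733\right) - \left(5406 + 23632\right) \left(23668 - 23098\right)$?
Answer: $-16533775$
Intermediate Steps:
$\left(-848 - -18733\right) - \left(5406 + 23632\right) \left(23668 - 23098\right) = \left(-848 + 18733\right) - 29038 \cdot 570 = 17885 - 16551660 = -16533775$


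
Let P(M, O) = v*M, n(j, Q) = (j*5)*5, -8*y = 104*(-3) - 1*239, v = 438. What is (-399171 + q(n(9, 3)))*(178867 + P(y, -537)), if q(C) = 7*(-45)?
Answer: -167012512791/2 ≈ -8.3506e+10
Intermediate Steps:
y = 551/8 (y = -(104*(-3) - 1*239)/8 = -(-312 - 239)/8 = -⅛*(-551) = 551/8 ≈ 68.875)
n(j, Q) = 25*j (n(j, Q) = (5*j)*5 = 25*j)
P(M, O) = 438*M
q(C) = -315
(-399171 + q(n(9, 3)))*(178867 + P(y, -537)) = (-399171 - 315)*(178867 + 438*(551/8)) = -399486*(178867 + 120669/4) = -399486*836137/4 = -167012512791/2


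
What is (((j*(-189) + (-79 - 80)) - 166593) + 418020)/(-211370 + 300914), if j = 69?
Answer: 79409/29848 ≈ 2.6604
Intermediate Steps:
(((j*(-189) + (-79 - 80)) - 166593) + 418020)/(-211370 + 300914) = (((69*(-189) + (-79 - 80)) - 166593) + 418020)/(-211370 + 300914) = (((-13041 - 159) - 166593) + 418020)/89544 = ((-13200 - 166593) + 418020)*(1/89544) = (-179793 + 418020)*(1/89544) = 238227*(1/89544) = 79409/29848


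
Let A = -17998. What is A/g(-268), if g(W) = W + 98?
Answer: 8999/85 ≈ 105.87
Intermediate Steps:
g(W) = 98 + W
A/g(-268) = -17998/(98 - 268) = -17998/(-170) = -17998*(-1/170) = 8999/85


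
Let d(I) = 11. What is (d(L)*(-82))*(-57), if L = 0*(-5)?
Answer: 51414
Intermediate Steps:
L = 0
(d(L)*(-82))*(-57) = (11*(-82))*(-57) = -902*(-57) = 51414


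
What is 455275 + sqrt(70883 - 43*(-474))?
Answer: 455275 + sqrt(91265) ≈ 4.5558e+5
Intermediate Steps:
455275 + sqrt(70883 - 43*(-474)) = 455275 + sqrt(70883 + 20382) = 455275 + sqrt(91265)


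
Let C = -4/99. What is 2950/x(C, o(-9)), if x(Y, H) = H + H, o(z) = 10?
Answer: 295/2 ≈ 147.50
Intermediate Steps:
C = -4/99 (C = -4*1/99 = -4/99 ≈ -0.040404)
x(Y, H) = 2*H
2950/x(C, o(-9)) = 2950/((2*10)) = 2950/20 = 2950*(1/20) = 295/2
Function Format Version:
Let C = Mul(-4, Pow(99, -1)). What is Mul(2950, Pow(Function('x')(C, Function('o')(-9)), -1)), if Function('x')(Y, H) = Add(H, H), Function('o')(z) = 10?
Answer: Rational(295, 2) ≈ 147.50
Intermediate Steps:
C = Rational(-4, 99) (C = Mul(-4, Rational(1, 99)) = Rational(-4, 99) ≈ -0.040404)
Function('x')(Y, H) = Mul(2, H)
Mul(2950, Pow(Function('x')(C, Function('o')(-9)), -1)) = Mul(2950, Pow(Mul(2, 10), -1)) = Mul(2950, Pow(20, -1)) = Mul(2950, Rational(1, 20)) = Rational(295, 2)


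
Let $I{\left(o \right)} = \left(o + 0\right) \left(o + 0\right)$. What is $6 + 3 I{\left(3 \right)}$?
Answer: $33$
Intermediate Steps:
$I{\left(o \right)} = o^{2}$ ($I{\left(o \right)} = o o = o^{2}$)
$6 + 3 I{\left(3 \right)} = 6 + 3 \cdot 3^{2} = 6 + 3 \cdot 9 = 6 + 27 = 33$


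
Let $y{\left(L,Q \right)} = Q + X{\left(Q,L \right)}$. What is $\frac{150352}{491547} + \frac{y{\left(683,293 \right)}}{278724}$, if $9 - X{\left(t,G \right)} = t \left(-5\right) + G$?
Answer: $\frac{3536628983}{11417162169} \approx 0.30976$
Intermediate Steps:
$X{\left(t,G \right)} = 9 - G + 5 t$ ($X{\left(t,G \right)} = 9 - \left(t \left(-5\right) + G\right) = 9 - \left(- 5 t + G\right) = 9 - \left(G - 5 t\right) = 9 - G + 5 t$)
$y{\left(L,Q \right)} = 9 - L + 6 Q$ ($y{\left(L,Q \right)} = Q + \left(9 - L + 5 Q\right) = 9 - L + 6 Q$)
$\frac{150352}{491547} + \frac{y{\left(683,293 \right)}}{278724} = \frac{150352}{491547} + \frac{9 - 683 + 6 \cdot 293}{278724} = 150352 \cdot \frac{1}{491547} + \left(9 - 683 + 1758\right) \frac{1}{278724} = \frac{150352}{491547} + 1084 \cdot \frac{1}{278724} = \frac{150352}{491547} + \frac{271}{69681} = \frac{3536628983}{11417162169}$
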